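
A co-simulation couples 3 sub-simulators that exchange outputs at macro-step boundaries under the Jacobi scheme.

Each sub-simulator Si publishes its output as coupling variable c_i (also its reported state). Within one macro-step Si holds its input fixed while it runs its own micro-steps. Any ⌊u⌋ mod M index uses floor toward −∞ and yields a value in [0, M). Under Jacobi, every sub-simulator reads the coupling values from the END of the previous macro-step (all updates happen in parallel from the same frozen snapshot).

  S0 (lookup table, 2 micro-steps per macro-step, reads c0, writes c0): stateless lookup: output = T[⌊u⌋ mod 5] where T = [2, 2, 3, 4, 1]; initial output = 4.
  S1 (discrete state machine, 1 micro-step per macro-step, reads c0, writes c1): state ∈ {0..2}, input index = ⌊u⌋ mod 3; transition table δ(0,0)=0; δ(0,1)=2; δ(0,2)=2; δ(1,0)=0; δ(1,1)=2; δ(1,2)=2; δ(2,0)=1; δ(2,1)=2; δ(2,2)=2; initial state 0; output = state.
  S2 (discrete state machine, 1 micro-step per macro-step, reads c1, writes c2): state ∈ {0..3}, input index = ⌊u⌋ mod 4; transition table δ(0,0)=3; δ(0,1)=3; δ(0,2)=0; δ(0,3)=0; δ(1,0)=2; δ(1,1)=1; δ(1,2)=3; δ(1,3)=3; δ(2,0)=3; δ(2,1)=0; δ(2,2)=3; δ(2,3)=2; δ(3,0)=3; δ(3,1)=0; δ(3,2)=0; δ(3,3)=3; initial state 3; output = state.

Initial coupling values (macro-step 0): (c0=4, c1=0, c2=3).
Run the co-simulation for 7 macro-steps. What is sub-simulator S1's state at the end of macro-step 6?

S1 state at macro-step 6 = 2

macro 1: S0 reads c0=4 → after 2×micro: 1; S1 reads c0=4 → after 1×micro: 2; S2 reads c1=0 → after 1×micro: 3 ⇒ (c0=1, c1=2, c2=3)
macro 2: S0 reads c0=1 → after 2×micro: 2; S1 reads c0=1 → after 1×micro: 2; S2 reads c1=2 → after 1×micro: 0 ⇒ (c0=2, c1=2, c2=0)
macro 3: S0 reads c0=2 → after 2×micro: 3; S1 reads c0=2 → after 1×micro: 2; S2 reads c1=2 → after 1×micro: 0 ⇒ (c0=3, c1=2, c2=0)
macro 4: S0 reads c0=3 → after 2×micro: 4; S1 reads c0=3 → after 1×micro: 1; S2 reads c1=2 → after 1×micro: 0 ⇒ (c0=4, c1=1, c2=0)
macro 5: S0 reads c0=4 → after 2×micro: 1; S1 reads c0=4 → after 1×micro: 2; S2 reads c1=1 → after 1×micro: 3 ⇒ (c0=1, c1=2, c2=3)
macro 6: S0 reads c0=1 → after 2×micro: 2; S1 reads c0=1 → after 1×micro: 2; S2 reads c1=2 → after 1×micro: 0 ⇒ (c0=2, c1=2, c2=0)
macro 7: S0 reads c0=2 → after 2×micro: 3; S1 reads c0=2 → after 1×micro: 2; S2 reads c1=2 → after 1×micro: 0 ⇒ (c0=3, c1=2, c2=0)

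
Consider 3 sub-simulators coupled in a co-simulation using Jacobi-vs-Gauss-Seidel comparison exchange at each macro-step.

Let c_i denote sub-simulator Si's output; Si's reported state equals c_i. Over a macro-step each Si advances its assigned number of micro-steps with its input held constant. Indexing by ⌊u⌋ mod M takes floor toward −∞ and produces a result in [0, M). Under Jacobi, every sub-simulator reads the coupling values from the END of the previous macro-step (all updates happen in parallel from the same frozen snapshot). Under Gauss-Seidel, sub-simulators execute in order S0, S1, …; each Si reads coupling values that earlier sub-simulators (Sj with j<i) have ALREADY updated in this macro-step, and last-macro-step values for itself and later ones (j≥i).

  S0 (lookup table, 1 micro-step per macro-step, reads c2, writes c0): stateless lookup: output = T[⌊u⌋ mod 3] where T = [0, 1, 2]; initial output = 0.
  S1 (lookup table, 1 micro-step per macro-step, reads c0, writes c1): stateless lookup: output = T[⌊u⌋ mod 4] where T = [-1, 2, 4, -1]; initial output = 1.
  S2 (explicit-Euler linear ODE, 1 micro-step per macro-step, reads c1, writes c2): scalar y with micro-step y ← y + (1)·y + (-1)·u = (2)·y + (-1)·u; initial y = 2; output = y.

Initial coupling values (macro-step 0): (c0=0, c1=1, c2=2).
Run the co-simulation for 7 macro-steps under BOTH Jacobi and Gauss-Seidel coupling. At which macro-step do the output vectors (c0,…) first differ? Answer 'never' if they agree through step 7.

first divergence at macro-step: 1

[Jacobi] macro 1: S0 reads c2=2 → after 1×micro: 2; S1 reads c0=0 → after 1×micro: -1; S2 reads c1=1 → after 1×micro: 3 ⇒ (c0=2, c1=-1, c2=3)
[Jacobi] macro 2: S0 reads c2=3 → after 1×micro: 0; S1 reads c0=2 → after 1×micro: 4; S2 reads c1=-1 → after 1×micro: 7 ⇒ (c0=0, c1=4, c2=7)
[Jacobi] macro 3: S0 reads c2=7 → after 1×micro: 1; S1 reads c0=0 → after 1×micro: -1; S2 reads c1=4 → after 1×micro: 10 ⇒ (c0=1, c1=-1, c2=10)
[Jacobi] macro 4: S0 reads c2=10 → after 1×micro: 1; S1 reads c0=1 → after 1×micro: 2; S2 reads c1=-1 → after 1×micro: 21 ⇒ (c0=1, c1=2, c2=21)
[Jacobi] macro 5: S0 reads c2=21 → after 1×micro: 0; S1 reads c0=1 → after 1×micro: 2; S2 reads c1=2 → after 1×micro: 40 ⇒ (c0=0, c1=2, c2=40)
[Jacobi] macro 6: S0 reads c2=40 → after 1×micro: 1; S1 reads c0=0 → after 1×micro: -1; S2 reads c1=2 → after 1×micro: 78 ⇒ (c0=1, c1=-1, c2=78)
[Jacobi] macro 7: S0 reads c2=78 → after 1×micro: 0; S1 reads c0=1 → after 1×micro: 2; S2 reads c1=-1 → after 1×micro: 157 ⇒ (c0=0, c1=2, c2=157)
[Gauss-Seidel] macro 1: S0 reads c2=2 → after 1×micro: 2; S1 reads c0=2 → after 1×micro: 4; S2 reads c1=4 → after 1×micro: 0 ⇒ (c0=2, c1=4, c2=0)
[Gauss-Seidel] macro 2: S0 reads c2=0 → after 1×micro: 0; S1 reads c0=0 → after 1×micro: -1; S2 reads c1=-1 → after 1×micro: 1 ⇒ (c0=0, c1=-1, c2=1)
[Gauss-Seidel] macro 3: S0 reads c2=1 → after 1×micro: 1; S1 reads c0=1 → after 1×micro: 2; S2 reads c1=2 → after 1×micro: 0 ⇒ (c0=1, c1=2, c2=0)
[Gauss-Seidel] macro 4: S0 reads c2=0 → after 1×micro: 0; S1 reads c0=0 → after 1×micro: -1; S2 reads c1=-1 → after 1×micro: 1 ⇒ (c0=0, c1=-1, c2=1)
[Gauss-Seidel] macro 5: S0 reads c2=1 → after 1×micro: 1; S1 reads c0=1 → after 1×micro: 2; S2 reads c1=2 → after 1×micro: 0 ⇒ (c0=1, c1=2, c2=0)
[Gauss-Seidel] macro 6: S0 reads c2=0 → after 1×micro: 0; S1 reads c0=0 → after 1×micro: -1; S2 reads c1=-1 → after 1×micro: 1 ⇒ (c0=0, c1=-1, c2=1)
[Gauss-Seidel] macro 7: S0 reads c2=1 → after 1×micro: 1; S1 reads c0=1 → after 1×micro: 2; S2 reads c1=2 → after 1×micro: 0 ⇒ (c0=1, c1=2, c2=0)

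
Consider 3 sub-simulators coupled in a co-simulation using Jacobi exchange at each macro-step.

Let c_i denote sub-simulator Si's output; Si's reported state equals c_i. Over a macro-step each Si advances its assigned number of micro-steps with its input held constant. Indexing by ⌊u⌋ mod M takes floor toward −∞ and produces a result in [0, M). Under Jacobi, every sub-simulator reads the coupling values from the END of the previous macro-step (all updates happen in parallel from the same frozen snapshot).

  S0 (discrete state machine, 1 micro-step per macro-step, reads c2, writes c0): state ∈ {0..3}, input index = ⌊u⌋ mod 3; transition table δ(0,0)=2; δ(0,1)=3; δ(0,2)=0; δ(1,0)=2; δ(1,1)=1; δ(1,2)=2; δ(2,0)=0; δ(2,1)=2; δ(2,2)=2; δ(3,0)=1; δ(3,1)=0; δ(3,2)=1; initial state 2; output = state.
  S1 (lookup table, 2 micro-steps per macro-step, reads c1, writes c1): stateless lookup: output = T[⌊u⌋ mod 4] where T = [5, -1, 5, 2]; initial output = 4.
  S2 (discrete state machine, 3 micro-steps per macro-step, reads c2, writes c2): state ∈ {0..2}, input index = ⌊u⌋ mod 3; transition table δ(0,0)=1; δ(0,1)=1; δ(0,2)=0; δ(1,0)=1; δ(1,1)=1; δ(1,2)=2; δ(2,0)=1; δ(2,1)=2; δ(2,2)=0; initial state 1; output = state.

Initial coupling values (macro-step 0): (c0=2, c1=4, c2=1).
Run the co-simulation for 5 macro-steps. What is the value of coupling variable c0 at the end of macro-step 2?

c0 at macro-step 2 = 2

macro 1: S0 reads c2=1 → after 1×micro: 2; S1 reads c1=4 → after 2×micro: 5; S2 reads c2=1 → after 3×micro: 1 ⇒ (c0=2, c1=5, c2=1)
macro 2: S0 reads c2=1 → after 1×micro: 2; S1 reads c1=5 → after 2×micro: -1; S2 reads c2=1 → after 3×micro: 1 ⇒ (c0=2, c1=-1, c2=1)
macro 3: S0 reads c2=1 → after 1×micro: 2; S1 reads c1=-1 → after 2×micro: 2; S2 reads c2=1 → after 3×micro: 1 ⇒ (c0=2, c1=2, c2=1)
macro 4: S0 reads c2=1 → after 1×micro: 2; S1 reads c1=2 → after 2×micro: 5; S2 reads c2=1 → after 3×micro: 1 ⇒ (c0=2, c1=5, c2=1)
macro 5: S0 reads c2=1 → after 1×micro: 2; S1 reads c1=5 → after 2×micro: -1; S2 reads c2=1 → after 3×micro: 1 ⇒ (c0=2, c1=-1, c2=1)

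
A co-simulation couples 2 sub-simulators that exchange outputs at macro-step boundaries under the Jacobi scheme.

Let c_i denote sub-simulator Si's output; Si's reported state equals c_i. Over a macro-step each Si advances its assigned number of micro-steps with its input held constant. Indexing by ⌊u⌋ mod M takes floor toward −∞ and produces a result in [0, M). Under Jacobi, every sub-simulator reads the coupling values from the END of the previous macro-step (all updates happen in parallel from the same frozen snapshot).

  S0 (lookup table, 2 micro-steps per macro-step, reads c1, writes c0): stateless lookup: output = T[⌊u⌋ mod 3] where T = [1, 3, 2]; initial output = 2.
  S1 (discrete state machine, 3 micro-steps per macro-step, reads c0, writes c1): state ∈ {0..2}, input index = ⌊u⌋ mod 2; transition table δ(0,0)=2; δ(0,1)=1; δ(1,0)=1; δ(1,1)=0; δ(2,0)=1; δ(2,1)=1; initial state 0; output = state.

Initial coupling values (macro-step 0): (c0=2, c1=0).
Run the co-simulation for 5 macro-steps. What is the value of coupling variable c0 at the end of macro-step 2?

c0 at macro-step 2 = 3

macro 1: S0 reads c1=0 → after 2×micro: 1; S1 reads c0=2 → after 3×micro: 1 ⇒ (c0=1, c1=1)
macro 2: S0 reads c1=1 → after 2×micro: 3; S1 reads c0=1 → after 3×micro: 0 ⇒ (c0=3, c1=0)
macro 3: S0 reads c1=0 → after 2×micro: 1; S1 reads c0=3 → after 3×micro: 1 ⇒ (c0=1, c1=1)
macro 4: S0 reads c1=1 → after 2×micro: 3; S1 reads c0=1 → after 3×micro: 0 ⇒ (c0=3, c1=0)
macro 5: S0 reads c1=0 → after 2×micro: 1; S1 reads c0=3 → after 3×micro: 1 ⇒ (c0=1, c1=1)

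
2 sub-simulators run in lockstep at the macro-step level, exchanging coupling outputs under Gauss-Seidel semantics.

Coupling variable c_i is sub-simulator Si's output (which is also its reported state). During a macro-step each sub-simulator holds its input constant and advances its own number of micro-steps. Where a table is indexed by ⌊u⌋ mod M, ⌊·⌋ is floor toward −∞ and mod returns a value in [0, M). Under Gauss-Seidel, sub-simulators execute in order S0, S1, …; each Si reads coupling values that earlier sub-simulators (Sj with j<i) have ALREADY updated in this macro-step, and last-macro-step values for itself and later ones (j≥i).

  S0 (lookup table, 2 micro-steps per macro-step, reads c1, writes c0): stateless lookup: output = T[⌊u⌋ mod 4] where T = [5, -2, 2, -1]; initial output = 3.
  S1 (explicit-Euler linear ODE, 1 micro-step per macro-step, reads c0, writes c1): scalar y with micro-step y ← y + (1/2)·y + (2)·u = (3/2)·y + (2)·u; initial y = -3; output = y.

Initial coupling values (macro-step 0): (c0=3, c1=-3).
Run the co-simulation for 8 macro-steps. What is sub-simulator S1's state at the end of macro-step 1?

macro 1: S0 reads c1=-3 → after 2×micro: -2; S1 reads c0=-2 → after 1×micro: -17/2 ⇒ (c0=-2, c1=-17/2)
macro 2: S0 reads c1=-17/2 → after 2×micro: -1; S1 reads c0=-1 → after 1×micro: -59/4 ⇒ (c0=-1, c1=-59/4)
macro 3: S0 reads c1=-59/4 → after 2×micro: -2; S1 reads c0=-2 → after 1×micro: -209/8 ⇒ (c0=-2, c1=-209/8)
macro 4: S0 reads c1=-209/8 → after 2×micro: -2; S1 reads c0=-2 → after 1×micro: -691/16 ⇒ (c0=-2, c1=-691/16)
macro 5: S0 reads c1=-691/16 → after 2×micro: 5; S1 reads c0=5 → after 1×micro: -1753/32 ⇒ (c0=5, c1=-1753/32)
macro 6: S0 reads c1=-1753/32 → after 2×micro: -2; S1 reads c0=-2 → after 1×micro: -5515/64 ⇒ (c0=-2, c1=-5515/64)
macro 7: S0 reads c1=-5515/64 → after 2×micro: -2; S1 reads c0=-2 → after 1×micro: -17057/128 ⇒ (c0=-2, c1=-17057/128)
macro 8: S0 reads c1=-17057/128 → after 2×micro: 2; S1 reads c0=2 → after 1×micro: -50147/256 ⇒ (c0=2, c1=-50147/256)

S1 state at macro-step 1 = -17/2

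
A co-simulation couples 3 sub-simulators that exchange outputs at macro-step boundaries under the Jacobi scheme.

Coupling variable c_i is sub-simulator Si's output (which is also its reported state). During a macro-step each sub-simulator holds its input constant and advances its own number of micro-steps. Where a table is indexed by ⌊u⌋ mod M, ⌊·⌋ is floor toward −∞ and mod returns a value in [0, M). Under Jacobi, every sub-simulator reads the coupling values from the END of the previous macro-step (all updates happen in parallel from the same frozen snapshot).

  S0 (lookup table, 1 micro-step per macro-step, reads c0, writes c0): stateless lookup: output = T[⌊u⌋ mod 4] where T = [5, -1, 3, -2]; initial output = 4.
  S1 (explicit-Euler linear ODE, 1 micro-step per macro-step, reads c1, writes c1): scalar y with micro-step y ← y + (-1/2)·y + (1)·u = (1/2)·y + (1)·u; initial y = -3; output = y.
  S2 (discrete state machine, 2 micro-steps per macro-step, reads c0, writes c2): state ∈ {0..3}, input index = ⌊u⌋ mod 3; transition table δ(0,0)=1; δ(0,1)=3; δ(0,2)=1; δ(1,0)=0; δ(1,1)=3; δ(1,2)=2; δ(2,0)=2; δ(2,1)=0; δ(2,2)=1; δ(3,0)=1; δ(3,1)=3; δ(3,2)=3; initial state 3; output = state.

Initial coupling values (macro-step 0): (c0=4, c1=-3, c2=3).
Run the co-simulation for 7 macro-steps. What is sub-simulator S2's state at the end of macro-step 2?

S2 state at macro-step 2 = 3

macro 1: S0 reads c0=4 → after 1×micro: 5; S1 reads c1=-3 → after 1×micro: -9/2; S2 reads c0=4 → after 2×micro: 3 ⇒ (c0=5, c1=-9/2, c2=3)
macro 2: S0 reads c0=5 → after 1×micro: -1; S1 reads c1=-9/2 → after 1×micro: -27/4; S2 reads c0=5 → after 2×micro: 3 ⇒ (c0=-1, c1=-27/4, c2=3)
macro 3: S0 reads c0=-1 → after 1×micro: -2; S1 reads c1=-27/4 → after 1×micro: -81/8; S2 reads c0=-1 → after 2×micro: 3 ⇒ (c0=-2, c1=-81/8, c2=3)
macro 4: S0 reads c0=-2 → after 1×micro: 3; S1 reads c1=-81/8 → after 1×micro: -243/16; S2 reads c0=-2 → after 2×micro: 3 ⇒ (c0=3, c1=-243/16, c2=3)
macro 5: S0 reads c0=3 → after 1×micro: -2; S1 reads c1=-243/16 → after 1×micro: -729/32; S2 reads c0=3 → after 2×micro: 0 ⇒ (c0=-2, c1=-729/32, c2=0)
macro 6: S0 reads c0=-2 → after 1×micro: 3; S1 reads c1=-729/32 → after 1×micro: -2187/64; S2 reads c0=-2 → after 2×micro: 3 ⇒ (c0=3, c1=-2187/64, c2=3)
macro 7: S0 reads c0=3 → after 1×micro: -2; S1 reads c1=-2187/64 → after 1×micro: -6561/128; S2 reads c0=3 → after 2×micro: 0 ⇒ (c0=-2, c1=-6561/128, c2=0)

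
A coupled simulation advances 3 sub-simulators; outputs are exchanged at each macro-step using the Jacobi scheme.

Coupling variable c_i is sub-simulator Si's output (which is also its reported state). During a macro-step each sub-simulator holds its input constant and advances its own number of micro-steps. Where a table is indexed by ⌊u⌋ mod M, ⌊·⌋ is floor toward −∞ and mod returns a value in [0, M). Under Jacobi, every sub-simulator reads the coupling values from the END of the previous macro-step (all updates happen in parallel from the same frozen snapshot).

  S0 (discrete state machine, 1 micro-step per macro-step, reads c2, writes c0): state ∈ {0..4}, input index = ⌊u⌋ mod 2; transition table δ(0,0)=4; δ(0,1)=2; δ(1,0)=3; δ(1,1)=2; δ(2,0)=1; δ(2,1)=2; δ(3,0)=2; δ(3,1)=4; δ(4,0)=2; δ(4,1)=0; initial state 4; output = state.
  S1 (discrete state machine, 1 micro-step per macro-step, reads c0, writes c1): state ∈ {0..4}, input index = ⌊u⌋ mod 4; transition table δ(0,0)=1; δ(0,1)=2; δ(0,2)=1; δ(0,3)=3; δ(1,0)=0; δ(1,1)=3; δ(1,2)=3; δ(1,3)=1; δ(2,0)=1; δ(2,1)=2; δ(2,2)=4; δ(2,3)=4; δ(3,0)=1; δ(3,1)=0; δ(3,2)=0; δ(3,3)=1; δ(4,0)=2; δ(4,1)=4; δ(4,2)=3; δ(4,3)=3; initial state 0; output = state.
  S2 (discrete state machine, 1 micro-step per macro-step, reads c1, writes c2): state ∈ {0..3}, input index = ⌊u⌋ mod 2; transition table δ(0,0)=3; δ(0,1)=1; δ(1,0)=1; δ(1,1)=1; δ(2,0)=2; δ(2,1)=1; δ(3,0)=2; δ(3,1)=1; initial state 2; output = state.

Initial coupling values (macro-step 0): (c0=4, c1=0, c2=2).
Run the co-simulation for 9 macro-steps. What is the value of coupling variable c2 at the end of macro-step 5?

macro 1: S0 reads c2=2 → after 1×micro: 2; S1 reads c0=4 → after 1×micro: 1; S2 reads c1=0 → after 1×micro: 2 ⇒ (c0=2, c1=1, c2=2)
macro 2: S0 reads c2=2 → after 1×micro: 1; S1 reads c0=2 → after 1×micro: 3; S2 reads c1=1 → after 1×micro: 1 ⇒ (c0=1, c1=3, c2=1)
macro 3: S0 reads c2=1 → after 1×micro: 2; S1 reads c0=1 → after 1×micro: 0; S2 reads c1=3 → after 1×micro: 1 ⇒ (c0=2, c1=0, c2=1)
macro 4: S0 reads c2=1 → after 1×micro: 2; S1 reads c0=2 → after 1×micro: 1; S2 reads c1=0 → after 1×micro: 1 ⇒ (c0=2, c1=1, c2=1)
macro 5: S0 reads c2=1 → after 1×micro: 2; S1 reads c0=2 → after 1×micro: 3; S2 reads c1=1 → after 1×micro: 1 ⇒ (c0=2, c1=3, c2=1)
macro 6: S0 reads c2=1 → after 1×micro: 2; S1 reads c0=2 → after 1×micro: 0; S2 reads c1=3 → after 1×micro: 1 ⇒ (c0=2, c1=0, c2=1)
macro 7: S0 reads c2=1 → after 1×micro: 2; S1 reads c0=2 → after 1×micro: 1; S2 reads c1=0 → after 1×micro: 1 ⇒ (c0=2, c1=1, c2=1)
macro 8: S0 reads c2=1 → after 1×micro: 2; S1 reads c0=2 → after 1×micro: 3; S2 reads c1=1 → after 1×micro: 1 ⇒ (c0=2, c1=3, c2=1)
macro 9: S0 reads c2=1 → after 1×micro: 2; S1 reads c0=2 → after 1×micro: 0; S2 reads c1=3 → after 1×micro: 1 ⇒ (c0=2, c1=0, c2=1)

c2 at macro-step 5 = 1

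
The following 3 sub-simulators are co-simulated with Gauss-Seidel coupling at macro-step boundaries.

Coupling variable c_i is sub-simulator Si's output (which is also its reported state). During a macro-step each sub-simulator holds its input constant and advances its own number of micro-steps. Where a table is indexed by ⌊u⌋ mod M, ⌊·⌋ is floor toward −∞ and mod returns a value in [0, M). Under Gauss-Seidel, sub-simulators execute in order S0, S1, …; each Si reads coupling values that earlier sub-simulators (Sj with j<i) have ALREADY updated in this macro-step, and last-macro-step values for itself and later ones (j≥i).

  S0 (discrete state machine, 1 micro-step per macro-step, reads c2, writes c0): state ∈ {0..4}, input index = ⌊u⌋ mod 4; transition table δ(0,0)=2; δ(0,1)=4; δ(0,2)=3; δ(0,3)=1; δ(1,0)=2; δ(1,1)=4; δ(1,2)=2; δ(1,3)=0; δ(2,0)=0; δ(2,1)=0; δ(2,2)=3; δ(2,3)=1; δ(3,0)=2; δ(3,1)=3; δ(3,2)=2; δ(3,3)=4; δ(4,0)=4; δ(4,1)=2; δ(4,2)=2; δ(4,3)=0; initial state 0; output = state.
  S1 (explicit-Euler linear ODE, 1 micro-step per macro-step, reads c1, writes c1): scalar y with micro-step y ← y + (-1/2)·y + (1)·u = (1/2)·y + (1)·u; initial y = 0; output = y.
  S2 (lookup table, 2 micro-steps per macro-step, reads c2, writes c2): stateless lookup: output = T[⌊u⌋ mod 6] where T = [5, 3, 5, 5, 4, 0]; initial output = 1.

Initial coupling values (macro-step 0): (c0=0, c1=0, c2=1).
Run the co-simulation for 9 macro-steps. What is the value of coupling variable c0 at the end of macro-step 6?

macro 1: S0 reads c2=1 → after 1×micro: 4; S1 reads c1=0 → after 1×micro: 0; S2 reads c2=1 → after 2×micro: 3 ⇒ (c0=4, c1=0, c2=3)
macro 2: S0 reads c2=3 → after 1×micro: 0; S1 reads c1=0 → after 1×micro: 0; S2 reads c2=3 → after 2×micro: 5 ⇒ (c0=0, c1=0, c2=5)
macro 3: S0 reads c2=5 → after 1×micro: 4; S1 reads c1=0 → after 1×micro: 0; S2 reads c2=5 → after 2×micro: 0 ⇒ (c0=4, c1=0, c2=0)
macro 4: S0 reads c2=0 → after 1×micro: 4; S1 reads c1=0 → after 1×micro: 0; S2 reads c2=0 → after 2×micro: 5 ⇒ (c0=4, c1=0, c2=5)
macro 5: S0 reads c2=5 → after 1×micro: 2; S1 reads c1=0 → after 1×micro: 0; S2 reads c2=5 → after 2×micro: 0 ⇒ (c0=2, c1=0, c2=0)
macro 6: S0 reads c2=0 → after 1×micro: 0; S1 reads c1=0 → after 1×micro: 0; S2 reads c2=0 → after 2×micro: 5 ⇒ (c0=0, c1=0, c2=5)
macro 7: S0 reads c2=5 → after 1×micro: 4; S1 reads c1=0 → after 1×micro: 0; S2 reads c2=5 → after 2×micro: 0 ⇒ (c0=4, c1=0, c2=0)
macro 8: S0 reads c2=0 → after 1×micro: 4; S1 reads c1=0 → after 1×micro: 0; S2 reads c2=0 → after 2×micro: 5 ⇒ (c0=4, c1=0, c2=5)
macro 9: S0 reads c2=5 → after 1×micro: 2; S1 reads c1=0 → after 1×micro: 0; S2 reads c2=5 → after 2×micro: 0 ⇒ (c0=2, c1=0, c2=0)

c0 at macro-step 6 = 0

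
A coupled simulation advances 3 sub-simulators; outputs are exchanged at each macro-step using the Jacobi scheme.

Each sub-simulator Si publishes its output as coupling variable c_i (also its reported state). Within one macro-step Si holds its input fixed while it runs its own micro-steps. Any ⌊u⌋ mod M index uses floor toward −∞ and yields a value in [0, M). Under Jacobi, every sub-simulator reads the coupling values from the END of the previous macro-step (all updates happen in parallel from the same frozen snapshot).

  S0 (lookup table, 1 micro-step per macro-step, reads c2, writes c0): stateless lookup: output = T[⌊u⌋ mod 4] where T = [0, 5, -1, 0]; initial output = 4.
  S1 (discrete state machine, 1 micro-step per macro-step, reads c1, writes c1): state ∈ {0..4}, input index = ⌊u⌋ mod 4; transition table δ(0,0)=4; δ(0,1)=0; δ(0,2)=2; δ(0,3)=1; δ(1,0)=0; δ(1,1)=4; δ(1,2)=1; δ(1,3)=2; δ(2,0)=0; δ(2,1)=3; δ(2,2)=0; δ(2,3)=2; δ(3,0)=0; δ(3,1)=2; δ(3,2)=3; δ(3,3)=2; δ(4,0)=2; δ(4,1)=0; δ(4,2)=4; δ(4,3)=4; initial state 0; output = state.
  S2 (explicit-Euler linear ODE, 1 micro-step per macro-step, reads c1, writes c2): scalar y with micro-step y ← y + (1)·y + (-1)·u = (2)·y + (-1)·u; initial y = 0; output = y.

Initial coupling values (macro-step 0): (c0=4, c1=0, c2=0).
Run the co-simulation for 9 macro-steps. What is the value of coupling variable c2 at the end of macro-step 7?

c2 at macro-step 7 = -180

macro 1: S0 reads c2=0 → after 1×micro: 0; S1 reads c1=0 → after 1×micro: 4; S2 reads c1=0 → after 1×micro: 0 ⇒ (c0=0, c1=4, c2=0)
macro 2: S0 reads c2=0 → after 1×micro: 0; S1 reads c1=4 → after 1×micro: 2; S2 reads c1=4 → after 1×micro: -4 ⇒ (c0=0, c1=2, c2=-4)
macro 3: S0 reads c2=-4 → after 1×micro: 0; S1 reads c1=2 → after 1×micro: 0; S2 reads c1=2 → after 1×micro: -10 ⇒ (c0=0, c1=0, c2=-10)
macro 4: S0 reads c2=-10 → after 1×micro: -1; S1 reads c1=0 → after 1×micro: 4; S2 reads c1=0 → after 1×micro: -20 ⇒ (c0=-1, c1=4, c2=-20)
macro 5: S0 reads c2=-20 → after 1×micro: 0; S1 reads c1=4 → after 1×micro: 2; S2 reads c1=4 → after 1×micro: -44 ⇒ (c0=0, c1=2, c2=-44)
macro 6: S0 reads c2=-44 → after 1×micro: 0; S1 reads c1=2 → after 1×micro: 0; S2 reads c1=2 → after 1×micro: -90 ⇒ (c0=0, c1=0, c2=-90)
macro 7: S0 reads c2=-90 → after 1×micro: -1; S1 reads c1=0 → after 1×micro: 4; S2 reads c1=0 → after 1×micro: -180 ⇒ (c0=-1, c1=4, c2=-180)
macro 8: S0 reads c2=-180 → after 1×micro: 0; S1 reads c1=4 → after 1×micro: 2; S2 reads c1=4 → after 1×micro: -364 ⇒ (c0=0, c1=2, c2=-364)
macro 9: S0 reads c2=-364 → after 1×micro: 0; S1 reads c1=2 → after 1×micro: 0; S2 reads c1=2 → after 1×micro: -730 ⇒ (c0=0, c1=0, c2=-730)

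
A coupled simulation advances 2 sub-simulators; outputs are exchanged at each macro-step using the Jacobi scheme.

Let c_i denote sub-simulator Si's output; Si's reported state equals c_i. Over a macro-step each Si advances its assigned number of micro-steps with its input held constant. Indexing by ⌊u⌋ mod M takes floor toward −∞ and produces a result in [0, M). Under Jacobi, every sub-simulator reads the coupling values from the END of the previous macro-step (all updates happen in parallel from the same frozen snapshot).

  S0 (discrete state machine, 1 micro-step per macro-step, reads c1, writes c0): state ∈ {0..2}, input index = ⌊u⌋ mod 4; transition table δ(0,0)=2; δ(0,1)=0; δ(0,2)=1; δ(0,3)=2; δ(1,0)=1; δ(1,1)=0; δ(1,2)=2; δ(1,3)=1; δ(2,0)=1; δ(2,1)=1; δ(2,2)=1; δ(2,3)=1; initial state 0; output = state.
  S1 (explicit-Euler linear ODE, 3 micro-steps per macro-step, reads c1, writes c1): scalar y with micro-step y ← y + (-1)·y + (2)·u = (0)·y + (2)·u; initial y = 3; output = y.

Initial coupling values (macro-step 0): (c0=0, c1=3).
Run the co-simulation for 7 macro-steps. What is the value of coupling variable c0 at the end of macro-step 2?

macro 1: S0 reads c1=3 → after 1×micro: 2; S1 reads c1=3 → after 3×micro: 6 ⇒ (c0=2, c1=6)
macro 2: S0 reads c1=6 → after 1×micro: 1; S1 reads c1=6 → after 3×micro: 12 ⇒ (c0=1, c1=12)
macro 3: S0 reads c1=12 → after 1×micro: 1; S1 reads c1=12 → after 3×micro: 24 ⇒ (c0=1, c1=24)
macro 4: S0 reads c1=24 → after 1×micro: 1; S1 reads c1=24 → after 3×micro: 48 ⇒ (c0=1, c1=48)
macro 5: S0 reads c1=48 → after 1×micro: 1; S1 reads c1=48 → after 3×micro: 96 ⇒ (c0=1, c1=96)
macro 6: S0 reads c1=96 → after 1×micro: 1; S1 reads c1=96 → after 3×micro: 192 ⇒ (c0=1, c1=192)
macro 7: S0 reads c1=192 → after 1×micro: 1; S1 reads c1=192 → after 3×micro: 384 ⇒ (c0=1, c1=384)

c0 at macro-step 2 = 1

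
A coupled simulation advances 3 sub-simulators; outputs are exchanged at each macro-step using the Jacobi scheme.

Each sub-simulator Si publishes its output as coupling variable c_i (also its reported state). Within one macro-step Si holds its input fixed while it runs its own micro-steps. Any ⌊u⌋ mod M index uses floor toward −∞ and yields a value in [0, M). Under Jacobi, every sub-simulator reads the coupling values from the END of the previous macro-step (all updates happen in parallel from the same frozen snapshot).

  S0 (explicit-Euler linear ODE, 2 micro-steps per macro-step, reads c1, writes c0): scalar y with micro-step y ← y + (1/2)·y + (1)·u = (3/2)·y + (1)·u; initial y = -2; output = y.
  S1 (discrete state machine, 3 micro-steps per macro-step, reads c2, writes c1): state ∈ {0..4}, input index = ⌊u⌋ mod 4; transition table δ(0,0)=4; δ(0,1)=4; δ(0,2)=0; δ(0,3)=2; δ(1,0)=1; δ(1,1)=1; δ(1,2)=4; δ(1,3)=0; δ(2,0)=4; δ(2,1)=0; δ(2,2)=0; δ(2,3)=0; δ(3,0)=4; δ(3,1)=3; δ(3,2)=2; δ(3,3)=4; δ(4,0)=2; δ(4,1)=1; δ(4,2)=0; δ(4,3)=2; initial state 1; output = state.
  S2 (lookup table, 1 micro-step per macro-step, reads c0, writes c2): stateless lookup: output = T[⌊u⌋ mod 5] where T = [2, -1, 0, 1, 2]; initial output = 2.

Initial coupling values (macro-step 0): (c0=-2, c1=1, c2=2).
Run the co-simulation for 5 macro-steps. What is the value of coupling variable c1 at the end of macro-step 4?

c1 at macro-step 4 = 0

macro 1: S0 reads c1=1 → after 2×micro: -2; S1 reads c2=2 → after 3×micro: 0; S2 reads c0=-2 → after 1×micro: 1 ⇒ (c0=-2, c1=0, c2=1)
macro 2: S0 reads c1=0 → after 2×micro: -9/2; S1 reads c2=1 → after 3×micro: 1; S2 reads c0=-2 → after 1×micro: 1 ⇒ (c0=-9/2, c1=1, c2=1)
macro 3: S0 reads c1=1 → after 2×micro: -61/8; S1 reads c2=1 → after 3×micro: 1; S2 reads c0=-9/2 → after 1×micro: 2 ⇒ (c0=-61/8, c1=1, c2=2)
macro 4: S0 reads c1=1 → after 2×micro: -469/32; S1 reads c2=2 → after 3×micro: 0; S2 reads c0=-61/8 → after 1×micro: 0 ⇒ (c0=-469/32, c1=0, c2=0)
macro 5: S0 reads c1=0 → after 2×micro: -4221/128; S1 reads c2=0 → after 3×micro: 4; S2 reads c0=-469/32 → after 1×micro: 2 ⇒ (c0=-4221/128, c1=4, c2=2)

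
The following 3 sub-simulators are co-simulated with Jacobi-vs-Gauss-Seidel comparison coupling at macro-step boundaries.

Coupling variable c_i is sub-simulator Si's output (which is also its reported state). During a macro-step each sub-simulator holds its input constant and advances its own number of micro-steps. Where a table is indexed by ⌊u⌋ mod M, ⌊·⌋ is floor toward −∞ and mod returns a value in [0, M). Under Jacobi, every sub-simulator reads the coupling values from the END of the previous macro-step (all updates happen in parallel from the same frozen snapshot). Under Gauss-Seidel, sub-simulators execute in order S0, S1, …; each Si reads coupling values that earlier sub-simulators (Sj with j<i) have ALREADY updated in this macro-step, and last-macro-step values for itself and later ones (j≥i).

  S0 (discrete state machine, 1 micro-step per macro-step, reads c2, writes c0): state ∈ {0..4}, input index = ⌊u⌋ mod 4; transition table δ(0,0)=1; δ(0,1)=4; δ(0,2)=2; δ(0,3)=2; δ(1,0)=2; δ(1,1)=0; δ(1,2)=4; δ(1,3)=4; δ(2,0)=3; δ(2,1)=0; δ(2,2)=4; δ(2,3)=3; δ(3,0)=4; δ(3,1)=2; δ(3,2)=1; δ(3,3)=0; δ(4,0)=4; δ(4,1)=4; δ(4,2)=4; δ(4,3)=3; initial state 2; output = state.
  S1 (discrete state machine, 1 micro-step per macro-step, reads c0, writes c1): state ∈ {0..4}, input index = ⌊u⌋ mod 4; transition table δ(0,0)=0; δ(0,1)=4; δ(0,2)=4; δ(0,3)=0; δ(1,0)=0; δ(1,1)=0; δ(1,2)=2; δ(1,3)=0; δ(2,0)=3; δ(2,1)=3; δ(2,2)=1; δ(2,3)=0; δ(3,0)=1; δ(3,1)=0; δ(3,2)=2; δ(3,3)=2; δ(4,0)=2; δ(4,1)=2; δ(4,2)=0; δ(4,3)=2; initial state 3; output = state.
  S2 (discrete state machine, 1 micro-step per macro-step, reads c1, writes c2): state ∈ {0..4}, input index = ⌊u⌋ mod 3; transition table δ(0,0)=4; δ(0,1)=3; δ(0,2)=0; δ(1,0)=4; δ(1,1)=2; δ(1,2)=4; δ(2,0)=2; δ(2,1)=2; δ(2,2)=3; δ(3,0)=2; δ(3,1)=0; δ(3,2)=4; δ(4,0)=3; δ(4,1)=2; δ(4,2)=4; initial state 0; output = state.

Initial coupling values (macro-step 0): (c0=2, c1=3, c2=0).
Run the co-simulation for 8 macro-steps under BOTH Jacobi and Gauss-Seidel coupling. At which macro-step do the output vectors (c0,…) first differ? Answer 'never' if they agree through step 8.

first divergence at macro-step: 1

[Jacobi] macro 1: S0 reads c2=0 → after 1×micro: 3; S1 reads c0=2 → after 1×micro: 2; S2 reads c1=3 → after 1×micro: 4 ⇒ (c0=3, c1=2, c2=4)
[Jacobi] macro 2: S0 reads c2=4 → after 1×micro: 4; S1 reads c0=3 → after 1×micro: 0; S2 reads c1=2 → after 1×micro: 4 ⇒ (c0=4, c1=0, c2=4)
[Jacobi] macro 3: S0 reads c2=4 → after 1×micro: 4; S1 reads c0=4 → after 1×micro: 0; S2 reads c1=0 → after 1×micro: 3 ⇒ (c0=4, c1=0, c2=3)
[Jacobi] macro 4: S0 reads c2=3 → after 1×micro: 3; S1 reads c0=4 → after 1×micro: 0; S2 reads c1=0 → after 1×micro: 2 ⇒ (c0=3, c1=0, c2=2)
[Jacobi] macro 5: S0 reads c2=2 → after 1×micro: 1; S1 reads c0=3 → after 1×micro: 0; S2 reads c1=0 → after 1×micro: 2 ⇒ (c0=1, c1=0, c2=2)
[Jacobi] macro 6: S0 reads c2=2 → after 1×micro: 4; S1 reads c0=1 → after 1×micro: 4; S2 reads c1=0 → after 1×micro: 2 ⇒ (c0=4, c1=4, c2=2)
[Jacobi] macro 7: S0 reads c2=2 → after 1×micro: 4; S1 reads c0=4 → after 1×micro: 2; S2 reads c1=4 → after 1×micro: 2 ⇒ (c0=4, c1=2, c2=2)
[Jacobi] macro 8: S0 reads c2=2 → after 1×micro: 4; S1 reads c0=4 → after 1×micro: 3; S2 reads c1=2 → after 1×micro: 3 ⇒ (c0=4, c1=3, c2=3)
[Gauss-Seidel] macro 1: S0 reads c2=0 → after 1×micro: 3; S1 reads c0=3 → after 1×micro: 2; S2 reads c1=2 → after 1×micro: 0 ⇒ (c0=3, c1=2, c2=0)
[Gauss-Seidel] macro 2: S0 reads c2=0 → after 1×micro: 4; S1 reads c0=4 → after 1×micro: 3; S2 reads c1=3 → after 1×micro: 4 ⇒ (c0=4, c1=3, c2=4)
[Gauss-Seidel] macro 3: S0 reads c2=4 → after 1×micro: 4; S1 reads c0=4 → after 1×micro: 1; S2 reads c1=1 → after 1×micro: 2 ⇒ (c0=4, c1=1, c2=2)
[Gauss-Seidel] macro 4: S0 reads c2=2 → after 1×micro: 4; S1 reads c0=4 → after 1×micro: 0; S2 reads c1=0 → after 1×micro: 2 ⇒ (c0=4, c1=0, c2=2)
[Gauss-Seidel] macro 5: S0 reads c2=2 → after 1×micro: 4; S1 reads c0=4 → after 1×micro: 0; S2 reads c1=0 → after 1×micro: 2 ⇒ (c0=4, c1=0, c2=2)
[Gauss-Seidel] macro 6: S0 reads c2=2 → after 1×micro: 4; S1 reads c0=4 → after 1×micro: 0; S2 reads c1=0 → after 1×micro: 2 ⇒ (c0=4, c1=0, c2=2)
[Gauss-Seidel] macro 7: S0 reads c2=2 → after 1×micro: 4; S1 reads c0=4 → after 1×micro: 0; S2 reads c1=0 → after 1×micro: 2 ⇒ (c0=4, c1=0, c2=2)
[Gauss-Seidel] macro 8: S0 reads c2=2 → after 1×micro: 4; S1 reads c0=4 → after 1×micro: 0; S2 reads c1=0 → after 1×micro: 2 ⇒ (c0=4, c1=0, c2=2)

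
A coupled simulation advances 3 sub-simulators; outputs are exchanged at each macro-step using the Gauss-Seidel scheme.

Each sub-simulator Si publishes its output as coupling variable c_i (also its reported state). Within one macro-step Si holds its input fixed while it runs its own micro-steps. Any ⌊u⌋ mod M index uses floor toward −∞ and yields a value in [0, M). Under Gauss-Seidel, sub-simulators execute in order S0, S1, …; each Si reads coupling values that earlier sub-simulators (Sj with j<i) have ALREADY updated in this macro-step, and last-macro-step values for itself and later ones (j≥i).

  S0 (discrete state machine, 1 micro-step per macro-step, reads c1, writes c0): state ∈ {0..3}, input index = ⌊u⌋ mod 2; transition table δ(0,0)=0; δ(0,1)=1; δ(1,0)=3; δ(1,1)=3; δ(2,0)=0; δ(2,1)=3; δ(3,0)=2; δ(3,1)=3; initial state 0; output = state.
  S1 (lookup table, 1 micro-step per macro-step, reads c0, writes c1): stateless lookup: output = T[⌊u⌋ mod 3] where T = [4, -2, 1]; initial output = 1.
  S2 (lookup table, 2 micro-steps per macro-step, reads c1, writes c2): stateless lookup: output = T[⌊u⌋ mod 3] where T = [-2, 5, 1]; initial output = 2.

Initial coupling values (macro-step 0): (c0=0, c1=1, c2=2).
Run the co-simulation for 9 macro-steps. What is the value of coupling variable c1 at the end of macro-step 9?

macro 1: S0 reads c1=1 → after 1×micro: 1; S1 reads c0=1 → after 1×micro: -2; S2 reads c1=-2 → after 2×micro: 5 ⇒ (c0=1, c1=-2, c2=5)
macro 2: S0 reads c1=-2 → after 1×micro: 3; S1 reads c0=3 → after 1×micro: 4; S2 reads c1=4 → after 2×micro: 5 ⇒ (c0=3, c1=4, c2=5)
macro 3: S0 reads c1=4 → after 1×micro: 2; S1 reads c0=2 → after 1×micro: 1; S2 reads c1=1 → after 2×micro: 5 ⇒ (c0=2, c1=1, c2=5)
macro 4: S0 reads c1=1 → after 1×micro: 3; S1 reads c0=3 → after 1×micro: 4; S2 reads c1=4 → after 2×micro: 5 ⇒ (c0=3, c1=4, c2=5)
macro 5: S0 reads c1=4 → after 1×micro: 2; S1 reads c0=2 → after 1×micro: 1; S2 reads c1=1 → after 2×micro: 5 ⇒ (c0=2, c1=1, c2=5)
macro 6: S0 reads c1=1 → after 1×micro: 3; S1 reads c0=3 → after 1×micro: 4; S2 reads c1=4 → after 2×micro: 5 ⇒ (c0=3, c1=4, c2=5)
macro 7: S0 reads c1=4 → after 1×micro: 2; S1 reads c0=2 → after 1×micro: 1; S2 reads c1=1 → after 2×micro: 5 ⇒ (c0=2, c1=1, c2=5)
macro 8: S0 reads c1=1 → after 1×micro: 3; S1 reads c0=3 → after 1×micro: 4; S2 reads c1=4 → after 2×micro: 5 ⇒ (c0=3, c1=4, c2=5)
macro 9: S0 reads c1=4 → after 1×micro: 2; S1 reads c0=2 → after 1×micro: 1; S2 reads c1=1 → after 2×micro: 5 ⇒ (c0=2, c1=1, c2=5)

c1 at macro-step 9 = 1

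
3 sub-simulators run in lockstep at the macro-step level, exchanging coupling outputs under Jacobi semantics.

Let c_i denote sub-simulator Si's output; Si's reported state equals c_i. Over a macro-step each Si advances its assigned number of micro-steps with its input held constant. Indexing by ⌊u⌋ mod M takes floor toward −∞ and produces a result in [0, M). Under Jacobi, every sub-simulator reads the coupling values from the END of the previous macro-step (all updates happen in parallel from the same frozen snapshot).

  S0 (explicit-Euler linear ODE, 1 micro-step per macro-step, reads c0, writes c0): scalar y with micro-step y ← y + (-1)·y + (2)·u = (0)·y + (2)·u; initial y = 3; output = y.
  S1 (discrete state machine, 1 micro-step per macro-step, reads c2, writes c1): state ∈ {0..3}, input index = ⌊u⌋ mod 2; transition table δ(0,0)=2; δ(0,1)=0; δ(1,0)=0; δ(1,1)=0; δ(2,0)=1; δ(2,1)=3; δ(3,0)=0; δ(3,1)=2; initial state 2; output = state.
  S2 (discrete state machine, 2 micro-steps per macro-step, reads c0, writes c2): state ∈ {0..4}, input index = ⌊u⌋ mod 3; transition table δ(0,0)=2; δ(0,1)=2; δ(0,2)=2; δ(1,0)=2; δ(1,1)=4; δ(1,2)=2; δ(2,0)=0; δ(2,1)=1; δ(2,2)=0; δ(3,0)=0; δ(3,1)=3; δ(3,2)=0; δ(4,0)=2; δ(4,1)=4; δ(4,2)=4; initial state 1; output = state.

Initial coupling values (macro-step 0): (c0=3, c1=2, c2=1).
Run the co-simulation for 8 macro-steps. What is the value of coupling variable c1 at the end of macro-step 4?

c1 at macro-step 4 = 1

macro 1: S0 reads c0=3 → after 1×micro: 6; S1 reads c2=1 → after 1×micro: 3; S2 reads c0=3 → after 2×micro: 0 ⇒ (c0=6, c1=3, c2=0)
macro 2: S0 reads c0=6 → after 1×micro: 12; S1 reads c2=0 → after 1×micro: 0; S2 reads c0=6 → after 2×micro: 0 ⇒ (c0=12, c1=0, c2=0)
macro 3: S0 reads c0=12 → after 1×micro: 24; S1 reads c2=0 → after 1×micro: 2; S2 reads c0=12 → after 2×micro: 0 ⇒ (c0=24, c1=2, c2=0)
macro 4: S0 reads c0=24 → after 1×micro: 48; S1 reads c2=0 → after 1×micro: 1; S2 reads c0=24 → after 2×micro: 0 ⇒ (c0=48, c1=1, c2=0)
macro 5: S0 reads c0=48 → after 1×micro: 96; S1 reads c2=0 → after 1×micro: 0; S2 reads c0=48 → after 2×micro: 0 ⇒ (c0=96, c1=0, c2=0)
macro 6: S0 reads c0=96 → after 1×micro: 192; S1 reads c2=0 → after 1×micro: 2; S2 reads c0=96 → after 2×micro: 0 ⇒ (c0=192, c1=2, c2=0)
macro 7: S0 reads c0=192 → after 1×micro: 384; S1 reads c2=0 → after 1×micro: 1; S2 reads c0=192 → after 2×micro: 0 ⇒ (c0=384, c1=1, c2=0)
macro 8: S0 reads c0=384 → after 1×micro: 768; S1 reads c2=0 → after 1×micro: 0; S2 reads c0=384 → after 2×micro: 0 ⇒ (c0=768, c1=0, c2=0)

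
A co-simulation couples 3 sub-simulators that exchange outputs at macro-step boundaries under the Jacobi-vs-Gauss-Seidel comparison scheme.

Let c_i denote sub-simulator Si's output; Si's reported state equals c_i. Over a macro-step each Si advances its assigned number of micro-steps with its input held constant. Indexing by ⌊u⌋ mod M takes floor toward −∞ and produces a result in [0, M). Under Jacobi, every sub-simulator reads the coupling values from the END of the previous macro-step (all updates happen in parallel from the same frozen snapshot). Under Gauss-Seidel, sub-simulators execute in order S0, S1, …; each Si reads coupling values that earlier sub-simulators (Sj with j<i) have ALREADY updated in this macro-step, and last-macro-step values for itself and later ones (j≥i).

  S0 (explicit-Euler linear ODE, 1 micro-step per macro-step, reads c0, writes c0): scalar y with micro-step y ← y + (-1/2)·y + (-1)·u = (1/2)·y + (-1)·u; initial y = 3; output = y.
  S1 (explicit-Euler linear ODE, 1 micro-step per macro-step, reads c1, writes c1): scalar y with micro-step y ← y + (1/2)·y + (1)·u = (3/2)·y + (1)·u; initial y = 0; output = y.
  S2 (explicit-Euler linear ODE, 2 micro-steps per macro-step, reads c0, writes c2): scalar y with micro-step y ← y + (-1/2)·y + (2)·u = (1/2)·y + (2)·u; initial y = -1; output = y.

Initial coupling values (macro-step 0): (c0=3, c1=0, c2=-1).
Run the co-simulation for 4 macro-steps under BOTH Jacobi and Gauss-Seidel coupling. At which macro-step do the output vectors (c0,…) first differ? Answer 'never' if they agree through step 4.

[Jacobi] macro 1: S0 reads c0=3 → after 1×micro: -3/2; S1 reads c1=0 → after 1×micro: 0; S2 reads c0=3 → after 2×micro: 35/4 ⇒ (c0=-3/2, c1=0, c2=35/4)
[Jacobi] macro 2: S0 reads c0=-3/2 → after 1×micro: 3/4; S1 reads c1=0 → after 1×micro: 0; S2 reads c0=-3/2 → after 2×micro: -37/16 ⇒ (c0=3/4, c1=0, c2=-37/16)
[Jacobi] macro 3: S0 reads c0=3/4 → after 1×micro: -3/8; S1 reads c1=0 → after 1×micro: 0; S2 reads c0=3/4 → after 2×micro: 107/64 ⇒ (c0=-3/8, c1=0, c2=107/64)
[Jacobi] macro 4: S0 reads c0=-3/8 → after 1×micro: 3/16; S1 reads c1=0 → after 1×micro: 0; S2 reads c0=-3/8 → after 2×micro: -181/256 ⇒ (c0=3/16, c1=0, c2=-181/256)
[Gauss-Seidel] macro 1: S0 reads c0=3 → after 1×micro: -3/2; S1 reads c1=0 → after 1×micro: 0; S2 reads c0=-3/2 → after 2×micro: -19/4 ⇒ (c0=-3/2, c1=0, c2=-19/4)
[Gauss-Seidel] macro 2: S0 reads c0=-3/2 → after 1×micro: 3/4; S1 reads c1=0 → after 1×micro: 0; S2 reads c0=3/4 → after 2×micro: 17/16 ⇒ (c0=3/4, c1=0, c2=17/16)
[Gauss-Seidel] macro 3: S0 reads c0=3/4 → after 1×micro: -3/8; S1 reads c1=0 → after 1×micro: 0; S2 reads c0=-3/8 → after 2×micro: -55/64 ⇒ (c0=-3/8, c1=0, c2=-55/64)
[Gauss-Seidel] macro 4: S0 reads c0=-3/8 → after 1×micro: 3/16; S1 reads c1=0 → after 1×micro: 0; S2 reads c0=3/16 → after 2×micro: 89/256 ⇒ (c0=3/16, c1=0, c2=89/256)

first divergence at macro-step: 1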